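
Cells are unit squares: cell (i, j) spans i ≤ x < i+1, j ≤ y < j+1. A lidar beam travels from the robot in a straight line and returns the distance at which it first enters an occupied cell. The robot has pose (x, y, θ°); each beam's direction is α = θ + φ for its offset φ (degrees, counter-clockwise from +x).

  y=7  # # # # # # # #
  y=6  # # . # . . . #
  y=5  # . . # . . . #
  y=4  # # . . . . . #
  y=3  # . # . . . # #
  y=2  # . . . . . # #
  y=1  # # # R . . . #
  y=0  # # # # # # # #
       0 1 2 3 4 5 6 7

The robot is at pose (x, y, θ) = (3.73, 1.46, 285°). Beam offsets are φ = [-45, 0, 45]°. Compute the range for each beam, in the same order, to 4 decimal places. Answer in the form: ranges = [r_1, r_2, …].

beam 1: φ=-45°, α=240°
  dir = (cos 240°, sin 240°) = (-0.5000, -0.8660); from cell (3,1)
  next x-line at t=1.4600, next y-line at t=0.5312; Δt_x=2.0000, Δt_y=1.1547
    y: enter (3,0) at t=0.5312 ← occupied
  → r_1 = 0.5312
beam 2: φ=0°, α=285°
  dir = (cos 285°, sin 285°) = (0.2588, -0.9659); from cell (3,1)
  next x-line at t=1.0432, next y-line at t=0.4762; Δt_x=3.8637, Δt_y=1.0353
    y: enter (3,0) at t=0.4762 ← occupied
  → r_2 = 0.4762
beam 3: φ=45°, α=330°
  dir = (cos 330°, sin 330°) = (0.8660, -0.5000); from cell (3,1)
  next x-line at t=0.3118, next y-line at t=0.9200; Δt_x=1.1547, Δt_y=2.0000
    x: enter (4,1) at t=0.3118
    y: enter (4,0) at t=0.9200 ← occupied
  → r_3 = 0.9200

ranges = [0.5312, 0.4762, 0.9200]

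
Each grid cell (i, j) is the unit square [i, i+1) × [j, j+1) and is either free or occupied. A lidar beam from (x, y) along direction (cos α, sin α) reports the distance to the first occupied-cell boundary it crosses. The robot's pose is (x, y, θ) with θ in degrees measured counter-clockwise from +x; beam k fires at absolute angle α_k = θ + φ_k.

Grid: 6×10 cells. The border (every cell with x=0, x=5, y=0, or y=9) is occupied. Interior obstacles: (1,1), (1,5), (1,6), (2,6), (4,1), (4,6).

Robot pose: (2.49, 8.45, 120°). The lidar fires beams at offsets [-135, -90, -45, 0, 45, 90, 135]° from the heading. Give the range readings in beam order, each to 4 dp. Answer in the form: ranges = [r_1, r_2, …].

ranges = [2.5985, 1.1000, 0.5694, 0.6351, 1.5426, 1.7205, 1.5012]

beam 1: φ=-135°, α=345°
  d=(0.9659,-0.2588)  start (2,8)  tX=0.5280 tY=1.7387  stride 1/|dx|=1.0353 1/|dy|=3.8637
    cross x-line → (3,8), t=0.5280
    cross x-line → (4,8), t=1.5633
    cross y-line → (4,7), t=1.7387
    cross x-line → (5,7), t=2.5985 (wall)
  → r_1 = 2.5985
beam 2: φ=-90°, α=30°
  d=(0.8660,0.5000)  start (2,8)  tX=0.5889 tY=1.1000  stride 1/|dx|=1.1547 1/|dy|=2.0000
    cross x-line → (3,8), t=0.5889
    cross y-line → (3,9), t=1.1000 (wall)
  → r_2 = 1.1000
beam 3: φ=-45°, α=75°
  d=(0.2588,0.9659)  start (2,8)  tX=1.9705 tY=0.5694  stride 1/|dx|=3.8637 1/|dy|=1.0353
    cross y-line → (2,9), t=0.5694 (wall)
  → r_3 = 0.5694
beam 4: φ=0°, α=120°
  d=(-0.5000,0.8660)  start (2,8)  tX=0.9800 tY=0.6351  stride 1/|dx|=2.0000 1/|dy|=1.1547
    cross y-line → (2,9), t=0.6351 (wall)
  → r_4 = 0.6351
beam 5: φ=45°, α=165°
  d=(-0.9659,0.2588)  start (2,8)  tX=0.5073 tY=2.1250  stride 1/|dx|=1.0353 1/|dy|=3.8637
    cross x-line → (1,8), t=0.5073
    cross x-line → (0,8), t=1.5426 (wall)
  → r_5 = 1.5426
beam 6: φ=90°, α=210°
  d=(-0.8660,-0.5000)  start (2,8)  tX=0.5658 tY=0.9000  stride 1/|dx|=1.1547 1/|dy|=2.0000
    cross x-line → (1,8), t=0.5658
    cross y-line → (1,7), t=0.9000
    cross x-line → (0,7), t=1.7205 (wall)
  → r_6 = 1.7205
beam 7: φ=135°, α=255°
  d=(-0.2588,-0.9659)  start (2,8)  tX=1.8932 tY=0.4659  stride 1/|dx|=3.8637 1/|dy|=1.0353
    cross y-line → (2,7), t=0.4659
    cross y-line → (2,6), t=1.5012 (wall)
  → r_7 = 1.5012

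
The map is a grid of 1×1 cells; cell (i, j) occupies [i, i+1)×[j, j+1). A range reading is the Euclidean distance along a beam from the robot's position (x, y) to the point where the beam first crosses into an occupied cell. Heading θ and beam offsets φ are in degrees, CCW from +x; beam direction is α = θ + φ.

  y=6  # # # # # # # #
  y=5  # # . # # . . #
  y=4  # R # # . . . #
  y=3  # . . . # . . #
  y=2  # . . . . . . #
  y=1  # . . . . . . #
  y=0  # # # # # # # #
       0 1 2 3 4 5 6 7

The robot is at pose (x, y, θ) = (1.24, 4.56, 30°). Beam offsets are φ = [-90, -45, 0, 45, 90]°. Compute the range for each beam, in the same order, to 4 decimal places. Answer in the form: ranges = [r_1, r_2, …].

beam 1: φ=-90°, α=300°
  direction (0.5000, -0.8660); cell (1,4); t to first gridline: x 1.5200, y 0.6466 (then +2.0000 / +1.1547)
    (1,3) via y @ 0.6466
    (2,3) via x @ 1.5200
    (2,2) via y @ 1.8013
    (2,1) via y @ 2.9560
    (3,1) via x @ 3.5200
    (3,0) via y @ 4.1107  # hit
  → r_1 = 4.1107
beam 2: φ=-45°, α=345°
  direction (0.9659, -0.2588); cell (1,4); t to first gridline: x 0.7868, y 2.1637 (then +1.0353 / +3.8637)
    (2,4) via x @ 0.7868  # hit
  → r_2 = 0.7868
beam 3: φ=0°, α=30°
  direction (0.8660, 0.5000); cell (1,4); t to first gridline: x 0.8776, y 0.8800 (then +1.1547 / +2.0000)
    (2,4) via x @ 0.8776  # hit
  → r_3 = 0.8776
beam 4: φ=45°, α=75°
  direction (0.2588, 0.9659); cell (1,4); t to first gridline: x 2.9364, y 0.4555 (then +3.8637 / +1.0353)
    (1,5) via y @ 0.4555  # hit
  → r_4 = 0.4555
beam 5: φ=90°, α=120°
  direction (-0.5000, 0.8660); cell (1,4); t to first gridline: x 0.4800, y 0.5081 (then +2.0000 / +1.1547)
    (0,4) via x @ 0.4800  # hit
  → r_5 = 0.4800

ranges = [4.1107, 0.7868, 0.8776, 0.4555, 0.4800]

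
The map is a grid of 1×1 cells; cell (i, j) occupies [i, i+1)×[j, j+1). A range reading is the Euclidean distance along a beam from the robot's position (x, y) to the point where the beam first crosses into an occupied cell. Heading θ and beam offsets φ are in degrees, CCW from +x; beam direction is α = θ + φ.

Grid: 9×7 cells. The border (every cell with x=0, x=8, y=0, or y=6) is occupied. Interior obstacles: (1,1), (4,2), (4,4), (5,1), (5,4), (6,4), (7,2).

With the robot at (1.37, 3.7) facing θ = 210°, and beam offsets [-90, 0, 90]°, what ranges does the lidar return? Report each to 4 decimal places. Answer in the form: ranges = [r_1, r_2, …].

beam 1: φ=-90°, α=120°
  direction (-0.5000, 0.8660); cell (1,3); t to first gridline: x 0.7400, y 0.3464 (then +2.0000 / +1.1547)
    (1,4) via y @ 0.3464
    (0,4) via x @ 0.7400  # hit
  → r_1 = 0.7400
beam 2: φ=0°, α=210°
  direction (-0.8660, -0.5000); cell (1,3); t to first gridline: x 0.4272, y 1.4000 (then +1.1547 / +2.0000)
    (0,3) via x @ 0.4272  # hit
  → r_2 = 0.4272
beam 3: φ=90°, α=300°
  direction (0.5000, -0.8660); cell (1,3); t to first gridline: x 1.2600, y 0.8083 (then +2.0000 / +1.1547)
    (1,2) via y @ 0.8083
    (2,2) via x @ 1.2600
    (2,1) via y @ 1.9630
    (2,0) via y @ 3.1177  # hit
  → r_3 = 3.1177

ranges = [0.7400, 0.4272, 3.1177]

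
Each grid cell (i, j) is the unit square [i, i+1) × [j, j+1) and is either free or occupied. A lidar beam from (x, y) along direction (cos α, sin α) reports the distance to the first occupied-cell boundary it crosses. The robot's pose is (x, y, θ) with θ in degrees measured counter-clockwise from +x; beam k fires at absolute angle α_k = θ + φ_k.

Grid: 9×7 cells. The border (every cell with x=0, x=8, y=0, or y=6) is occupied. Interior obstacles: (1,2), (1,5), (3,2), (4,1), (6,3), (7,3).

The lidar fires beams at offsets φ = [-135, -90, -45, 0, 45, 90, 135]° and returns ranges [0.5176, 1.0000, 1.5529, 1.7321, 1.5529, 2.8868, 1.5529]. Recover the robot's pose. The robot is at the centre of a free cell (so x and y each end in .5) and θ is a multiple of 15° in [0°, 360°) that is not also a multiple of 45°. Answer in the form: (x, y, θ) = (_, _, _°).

(x, y, θ) = (6.5, 1.5, 60°)

Enumerate (i+0.5, j+0.5, θ) over the 29 free cells and 16 admissible headings. For each, cast all 7 beams and compare to the given ranges.
  (4.5, 2.5, 240°): beam 1 = 3.6235 ≠ 0.5176 ✗
  (5.5, 5.5, 15°): beam 1 = 3.0000 ≠ 0.5176 ✗
  (1.5, 3.5, 300°): beam 2 = 0.5774 ≠ 1.0000 ✗
  (2.5, 2.5, 330°): beam 2 = 1.7321 ≠ 1.0000 ✗
  …
  (6.5, 1.5, 60°): r_1=0.5176, r_2=1.0000, r_3=1.5529, r_4=1.7321, r_5=1.5529, r_6=2.8868, r_7=1.5529 — all match ✓
Only this pose fits every beam.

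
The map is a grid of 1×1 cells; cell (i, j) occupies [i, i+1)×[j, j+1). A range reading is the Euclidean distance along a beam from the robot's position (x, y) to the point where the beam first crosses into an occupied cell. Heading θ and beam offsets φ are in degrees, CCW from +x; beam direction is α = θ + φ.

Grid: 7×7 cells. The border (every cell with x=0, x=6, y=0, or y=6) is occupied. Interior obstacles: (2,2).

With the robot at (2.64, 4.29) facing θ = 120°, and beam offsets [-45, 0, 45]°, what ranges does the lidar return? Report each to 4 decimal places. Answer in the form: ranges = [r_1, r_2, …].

beam 1: φ=-45°, α=75°
  cosα=0.2588 sinα=0.9659 | (2,4) | tMaxX 1.3909 tMaxY 0.7350 | tΔX 3.8637 tΔY 1.0353
    t=0.7350 [y] (2,5)
    t=1.3909 [x] (3,5)
    t=1.7703 [y] (3,6) — stop
  → r_1 = 1.7703
beam 2: φ=0°, α=120°
  cosα=-0.5000 sinα=0.8660 | (2,4) | tMaxX 1.2800 tMaxY 0.8198 | tΔX 2.0000 tΔY 1.1547
    t=0.8198 [y] (2,5)
    t=1.2800 [x] (1,5)
    t=1.9745 [y] (1,6) — stop
  → r_2 = 1.9745
beam 3: φ=45°, α=165°
  cosα=-0.9659 sinα=0.2588 | (2,4) | tMaxX 0.6626 tMaxY 2.7432 | tΔX 1.0353 tΔY 3.8637
    t=0.6626 [x] (1,4)
    t=1.6979 [x] (0,4) — stop
  → r_3 = 1.6979

ranges = [1.7703, 1.9745, 1.6979]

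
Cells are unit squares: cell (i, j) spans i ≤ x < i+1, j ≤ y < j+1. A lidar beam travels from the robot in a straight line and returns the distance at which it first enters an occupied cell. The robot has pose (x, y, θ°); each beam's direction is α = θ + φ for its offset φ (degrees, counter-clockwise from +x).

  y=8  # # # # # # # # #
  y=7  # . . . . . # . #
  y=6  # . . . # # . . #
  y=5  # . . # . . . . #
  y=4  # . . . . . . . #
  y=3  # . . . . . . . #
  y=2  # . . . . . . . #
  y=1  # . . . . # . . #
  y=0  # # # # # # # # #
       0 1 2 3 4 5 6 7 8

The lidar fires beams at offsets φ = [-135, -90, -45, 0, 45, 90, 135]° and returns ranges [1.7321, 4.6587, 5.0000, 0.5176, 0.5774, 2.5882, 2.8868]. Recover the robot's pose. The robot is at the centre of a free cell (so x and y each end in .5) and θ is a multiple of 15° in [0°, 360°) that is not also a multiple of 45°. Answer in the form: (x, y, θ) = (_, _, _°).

(x, y, θ) = (2.5, 5.5, 345°)

The pose lattice has 44·16 = 704 candidates. Test each by forward raycasting.
  (7.5, 7.5, 300°): beam 1 = 0.5176 ≠ 1.7321 ✗
  (2.5, 2.5, 150°): beam 1 = 5.6940 ≠ 1.7321 ✗
  (1.5, 5.5, 150°): beam 1 = 1.5529 ≠ 1.7321 ✗
  …
  (2.5, 5.5, 345°): r_1=1.7321, r_2=4.6587, r_3=5.0000, r_4=0.5176, r_5=0.5774, r_6=2.5882, r_7=2.8868 — all match ✓
No second candidate reproduces the full scan.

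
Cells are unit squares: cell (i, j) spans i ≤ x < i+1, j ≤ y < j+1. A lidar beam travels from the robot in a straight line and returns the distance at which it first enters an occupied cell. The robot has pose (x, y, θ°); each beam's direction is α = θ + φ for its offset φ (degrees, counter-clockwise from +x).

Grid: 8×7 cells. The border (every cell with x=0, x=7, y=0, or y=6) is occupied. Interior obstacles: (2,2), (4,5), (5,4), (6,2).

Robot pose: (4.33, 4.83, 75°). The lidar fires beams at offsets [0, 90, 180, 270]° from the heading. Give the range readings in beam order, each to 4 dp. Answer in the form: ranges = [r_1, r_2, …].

beam 1: φ=0°, α=75°
  cosα=0.2588 sinα=0.9659 | (4,4) | tMaxX 2.5887 tMaxY 0.1760 | tΔX 3.8637 tΔY 1.0353
    t=0.1760 [y] (4,5) — stop
  → r_1 = 0.1760
beam 2: φ=90°, α=165°
  cosα=-0.9659 sinα=0.2588 | (4,4) | tMaxX 0.3416 tMaxY 0.6568 | tΔX 1.0353 tΔY 3.8637
    t=0.3416 [x] (3,4)
    t=0.6568 [y] (3,5)
    t=1.3769 [x] (2,5)
    t=2.4122 [x] (1,5)
    t=3.4475 [x] (0,5) — stop
  → r_2 = 3.4475
beam 3: φ=180°, α=255°
  cosα=-0.2588 sinα=-0.9659 | (4,4) | tMaxX 1.2750 tMaxY 0.8593 | tΔX 3.8637 tΔY 1.0353
    t=0.8593 [y] (4,3)
    t=1.2750 [x] (3,3)
    t=1.8946 [y] (3,2)
    t=2.9298 [y] (3,1)
    t=3.9651 [y] (3,0) — stop
  → r_3 = 3.9651
beam 4: φ=270°, α=345°
  cosα=0.9659 sinα=-0.2588 | (4,4) | tMaxX 0.6936 tMaxY 3.2069 | tΔX 1.0353 tΔY 3.8637
    t=0.6936 [x] (5,4) — stop
  → r_4 = 0.6936

ranges = [0.1760, 3.4475, 3.9651, 0.6936]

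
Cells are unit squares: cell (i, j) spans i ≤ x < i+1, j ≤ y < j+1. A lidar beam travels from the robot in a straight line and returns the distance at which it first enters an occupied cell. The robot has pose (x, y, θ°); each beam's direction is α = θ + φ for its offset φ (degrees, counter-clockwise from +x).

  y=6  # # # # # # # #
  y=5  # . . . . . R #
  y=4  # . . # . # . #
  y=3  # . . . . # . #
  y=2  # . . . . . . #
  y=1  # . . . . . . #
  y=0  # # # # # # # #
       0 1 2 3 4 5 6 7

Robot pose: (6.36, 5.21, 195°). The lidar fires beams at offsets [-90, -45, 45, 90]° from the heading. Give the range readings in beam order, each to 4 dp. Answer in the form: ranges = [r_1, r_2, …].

ranges = [0.8179, 1.5800, 0.7200, 2.4728]

beam 1: φ=-90°, α=105°
  direction (-0.2588, 0.9659); cell (6,5); t to first gridline: x 1.3909, y 0.8179 (then +3.8637 / +1.0353)
    (6,6) via y @ 0.8179  # hit
  → r_1 = 0.8179
beam 2: φ=-45°, α=150°
  direction (-0.8660, 0.5000); cell (6,5); t to first gridline: x 0.4157, y 1.5800 (then +1.1547 / +2.0000)
    (5,5) via x @ 0.4157
    (4,5) via x @ 1.5704
    (4,6) via y @ 1.5800  # hit
  → r_2 = 1.5800
beam 3: φ=45°, α=240°
  direction (-0.5000, -0.8660); cell (6,5); t to first gridline: x 0.7200, y 0.2425 (then +2.0000 / +1.1547)
    (6,4) via y @ 0.2425
    (5,4) via x @ 0.7200  # hit
  → r_3 = 0.7200
beam 4: φ=90°, α=285°
  direction (0.2588, -0.9659); cell (6,5); t to first gridline: x 2.4728, y 0.2174 (then +3.8637 / +1.0353)
    (6,4) via y @ 0.2174
    (6,3) via y @ 1.2527
    (6,2) via y @ 2.2880
    (7,2) via x @ 2.4728  # hit
  → r_4 = 2.4728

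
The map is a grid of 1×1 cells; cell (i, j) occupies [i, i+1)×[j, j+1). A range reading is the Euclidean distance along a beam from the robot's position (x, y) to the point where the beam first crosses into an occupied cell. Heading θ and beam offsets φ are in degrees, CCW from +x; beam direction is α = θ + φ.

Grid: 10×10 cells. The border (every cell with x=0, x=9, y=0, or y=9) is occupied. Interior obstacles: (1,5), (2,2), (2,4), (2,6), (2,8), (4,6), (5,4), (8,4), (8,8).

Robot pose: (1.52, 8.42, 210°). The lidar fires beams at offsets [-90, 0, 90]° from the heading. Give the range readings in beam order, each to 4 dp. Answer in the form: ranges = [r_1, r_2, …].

beam 1: φ=-90°, α=120°
  d=(-0.5000,0.8660)  start (1,8)  tX=1.0400 tY=0.6697  stride 1/|dx|=2.0000 1/|dy|=1.1547
    cross y-line → (1,9), t=0.6697 (wall)
  → r_1 = 0.6697
beam 2: φ=0°, α=210°
  d=(-0.8660,-0.5000)  start (1,8)  tX=0.6004 tY=0.8400  stride 1/|dx|=1.1547 1/|dy|=2.0000
    cross x-line → (0,8), t=0.6004 (wall)
  → r_2 = 0.6004
beam 3: φ=90°, α=300°
  d=(0.5000,-0.8660)  start (1,8)  tX=0.9600 tY=0.4850  stride 1/|dx|=2.0000 1/|dy|=1.1547
    cross y-line → (1,7), t=0.4850
    cross x-line → (2,7), t=0.9600
    cross y-line → (2,6), t=1.6397 (wall)
  → r_3 = 1.6397

ranges = [0.6697, 0.6004, 1.6397]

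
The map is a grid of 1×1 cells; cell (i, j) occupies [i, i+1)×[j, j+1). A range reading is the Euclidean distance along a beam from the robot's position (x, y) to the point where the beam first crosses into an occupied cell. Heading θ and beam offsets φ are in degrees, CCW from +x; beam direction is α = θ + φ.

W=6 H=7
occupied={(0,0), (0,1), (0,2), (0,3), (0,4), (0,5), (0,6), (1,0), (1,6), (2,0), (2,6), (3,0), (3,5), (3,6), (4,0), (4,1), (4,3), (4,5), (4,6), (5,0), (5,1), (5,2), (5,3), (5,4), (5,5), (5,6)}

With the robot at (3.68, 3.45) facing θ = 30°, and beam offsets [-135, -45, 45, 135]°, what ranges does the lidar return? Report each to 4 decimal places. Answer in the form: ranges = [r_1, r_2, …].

beam 1: φ=-135°, α=255°
  dir = (cos 255°, sin 255°) = (-0.2588, -0.9659); from cell (3,3)
  next x-line at t=2.6273, next y-line at t=0.4659; Δt_x=3.8637, Δt_y=1.0353
    y: enter (3,2) at t=0.4659
    y: enter (3,1) at t=1.5012
    y: enter (3,0) at t=2.5364 ← occupied
  → r_1 = 2.5364
beam 2: φ=-45°, α=345°
  dir = (cos 345°, sin 345°) = (0.9659, -0.2588); from cell (3,3)
  next x-line at t=0.3313, next y-line at t=1.7387; Δt_x=1.0353, Δt_y=3.8637
    x: enter (4,3) at t=0.3313 ← occupied
  → r_2 = 0.3313
beam 3: φ=45°, α=75°
  dir = (cos 75°, sin 75°) = (0.2588, 0.9659); from cell (3,3)
  next x-line at t=1.2364, next y-line at t=0.5694; Δt_x=3.8637, Δt_y=1.0353
    y: enter (3,4) at t=0.5694
    x: enter (4,4) at t=1.2364
    y: enter (4,5) at t=1.6047 ← occupied
  → r_3 = 1.6047
beam 4: φ=135°, α=165°
  dir = (cos 165°, sin 165°) = (-0.9659, 0.2588); from cell (3,3)
  next x-line at t=0.7040, next y-line at t=2.1250; Δt_x=1.0353, Δt_y=3.8637
    x: enter (2,3) at t=0.7040
    x: enter (1,3) at t=1.7393
    y: enter (1,4) at t=2.1250
    x: enter (0,4) at t=2.7745 ← occupied
  → r_4 = 2.7745

ranges = [2.5364, 0.3313, 1.6047, 2.7745]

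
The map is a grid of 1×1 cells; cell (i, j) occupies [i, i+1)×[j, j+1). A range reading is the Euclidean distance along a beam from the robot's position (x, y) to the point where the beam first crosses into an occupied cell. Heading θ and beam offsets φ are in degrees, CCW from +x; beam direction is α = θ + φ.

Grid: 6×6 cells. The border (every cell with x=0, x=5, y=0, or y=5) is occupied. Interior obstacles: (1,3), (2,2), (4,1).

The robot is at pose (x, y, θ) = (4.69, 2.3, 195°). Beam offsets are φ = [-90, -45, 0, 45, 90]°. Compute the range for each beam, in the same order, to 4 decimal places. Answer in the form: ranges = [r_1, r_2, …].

beam 1: φ=-90°, α=105°
  d=(-0.2588,0.9659)  start (4,2)  tX=2.6660 tY=0.7247  stride 1/|dx|=3.8637 1/|dy|=1.0353
    cross y-line → (4,3), t=0.7247
    cross y-line → (4,4), t=1.7600
    cross x-line → (3,4), t=2.6660
    cross y-line → (3,5), t=2.7952 (wall)
  → r_1 = 2.7952
beam 2: φ=-45°, α=150°
  d=(-0.8660,0.5000)  start (4,2)  tX=0.7967 tY=1.4000  stride 1/|dx|=1.1547 1/|dy|=2.0000
    cross x-line → (3,2), t=0.7967
    cross y-line → (3,3), t=1.4000
    cross x-line → (2,3), t=1.9514
    cross x-line → (1,3), t=3.1061 (wall)
  → r_2 = 3.1061
beam 3: φ=0°, α=195°
  d=(-0.9659,-0.2588)  start (4,2)  tX=0.7143 tY=1.1591  stride 1/|dx|=1.0353 1/|dy|=3.8637
    cross x-line → (3,2), t=0.7143
    cross y-line → (3,1), t=1.1591
    cross x-line → (2,1), t=1.7496
    cross x-line → (1,1), t=2.7849
    cross x-line → (0,1), t=3.8202 (wall)
  → r_3 = 3.8202
beam 4: φ=45°, α=240°
  d=(-0.5000,-0.8660)  start (4,2)  tX=1.3800 tY=0.3464  stride 1/|dx|=2.0000 1/|dy|=1.1547
    cross y-line → (4,1), t=0.3464 (wall)
  → r_4 = 0.3464
beam 5: φ=90°, α=285°
  d=(0.2588,-0.9659)  start (4,2)  tX=1.1977 tY=0.3106  stride 1/|dx|=3.8637 1/|dy|=1.0353
    cross y-line → (4,1), t=0.3106 (wall)
  → r_5 = 0.3106

ranges = [2.7952, 3.1061, 3.8202, 0.3464, 0.3106]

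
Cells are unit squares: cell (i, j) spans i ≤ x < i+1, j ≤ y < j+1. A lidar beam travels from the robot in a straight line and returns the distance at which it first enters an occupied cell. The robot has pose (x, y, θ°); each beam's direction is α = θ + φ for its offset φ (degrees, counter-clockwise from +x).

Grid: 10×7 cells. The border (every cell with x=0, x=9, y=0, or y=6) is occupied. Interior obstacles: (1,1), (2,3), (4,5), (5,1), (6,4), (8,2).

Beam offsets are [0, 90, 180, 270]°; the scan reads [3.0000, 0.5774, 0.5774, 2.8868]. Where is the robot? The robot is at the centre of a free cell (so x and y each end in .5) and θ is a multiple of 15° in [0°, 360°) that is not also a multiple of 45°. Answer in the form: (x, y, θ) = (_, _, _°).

The pose lattice has 34·16 = 544 candidates. Test each by forward raycasting.
  (1.5, 3.5, 75°): beam 1 = 2.5882 ≠ 3.0000 ✗
  (3.5, 4.5, 150°): beam 1 = 2.8868 ≠ 3.0000 ✗
  (4.5, 4.5, 15°): beam 1 = 1.5529 ≠ 3.0000 ✗
  (6.5, 2.5, 75°): beam 1 = 1.5529 ≠ 3.0000 ✗
  …
  (8.5, 3.5, 210°): r_1=3.0000, r_2=0.5774, r_3=0.5774, r_4=2.8868 — all match ✓
No second candidate reproduces the full scan.

(x, y, θ) = (8.5, 3.5, 210°)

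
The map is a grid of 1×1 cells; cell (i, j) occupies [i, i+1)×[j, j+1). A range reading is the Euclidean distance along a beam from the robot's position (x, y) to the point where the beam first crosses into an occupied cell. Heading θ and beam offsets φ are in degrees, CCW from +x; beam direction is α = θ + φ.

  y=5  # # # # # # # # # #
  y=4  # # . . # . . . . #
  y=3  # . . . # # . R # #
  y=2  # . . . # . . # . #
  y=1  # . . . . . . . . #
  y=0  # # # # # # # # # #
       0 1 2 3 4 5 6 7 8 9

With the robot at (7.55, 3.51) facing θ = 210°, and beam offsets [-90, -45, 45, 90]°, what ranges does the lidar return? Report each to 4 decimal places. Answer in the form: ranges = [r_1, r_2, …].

beam 1: φ=-90°, α=120°
  dir = (cos 120°, sin 120°) = (-0.5000, 0.8660); from cell (7,3)
  next x-line at t=1.1000, next y-line at t=0.5658; Δt_x=2.0000, Δt_y=1.1547
    y: enter (7,4) at t=0.5658
    x: enter (6,4) at t=1.1000
    y: enter (6,5) at t=1.7205 ← occupied
  → r_1 = 1.7205
beam 2: φ=-45°, α=165°
  dir = (cos 165°, sin 165°) = (-0.9659, 0.2588); from cell (7,3)
  next x-line at t=0.5694, next y-line at t=1.8932; Δt_x=1.0353, Δt_y=3.8637
    x: enter (6,3) at t=0.5694
    x: enter (5,3) at t=1.6047 ← occupied
  → r_2 = 1.6047
beam 3: φ=45°, α=255°
  dir = (cos 255°, sin 255°) = (-0.2588, -0.9659); from cell (7,3)
  next x-line at t=2.1250, next y-line at t=0.5280; Δt_x=3.8637, Δt_y=1.0353
    y: enter (7,2) at t=0.5280 ← occupied
  → r_3 = 0.5280
beam 4: φ=90°, α=300°
  dir = (cos 300°, sin 300°) = (0.5000, -0.8660); from cell (7,3)
  next x-line at t=0.9000, next y-line at t=0.5889; Δt_x=2.0000, Δt_y=1.1547
    y: enter (7,2) at t=0.5889 ← occupied
  → r_4 = 0.5889

ranges = [1.7205, 1.6047, 0.5280, 0.5889]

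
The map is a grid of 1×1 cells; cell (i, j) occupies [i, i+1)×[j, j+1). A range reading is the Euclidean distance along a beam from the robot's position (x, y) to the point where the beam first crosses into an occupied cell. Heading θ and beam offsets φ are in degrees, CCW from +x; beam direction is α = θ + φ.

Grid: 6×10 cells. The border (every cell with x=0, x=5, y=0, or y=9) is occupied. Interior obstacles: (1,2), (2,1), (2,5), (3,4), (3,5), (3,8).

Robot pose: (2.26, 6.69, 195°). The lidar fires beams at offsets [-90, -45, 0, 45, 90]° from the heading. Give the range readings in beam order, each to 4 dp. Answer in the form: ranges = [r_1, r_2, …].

ranges = [2.3915, 1.4549, 1.3044, 2.5200, 0.7143]

beam 1: φ=-90°, α=105°
  cosα=-0.2588 sinα=0.9659 | (2,6) | tMaxX 1.0046 tMaxY 0.3209 | tΔX 3.8637 tΔY 1.0353
    t=0.3209 [y] (2,7)
    t=1.0046 [x] (1,7)
    t=1.3562 [y] (1,8)
    t=2.3915 [y] (1,9) — stop
  → r_1 = 2.3915
beam 2: φ=-45°, α=150°
  cosα=-0.8660 sinα=0.5000 | (2,6) | tMaxX 0.3002 tMaxY 0.6200 | tΔX 1.1547 tΔY 2.0000
    t=0.3002 [x] (1,6)
    t=0.6200 [y] (1,7)
    t=1.4549 [x] (0,7) — stop
  → r_2 = 1.4549
beam 3: φ=0°, α=195°
  cosα=-0.9659 sinα=-0.2588 | (2,6) | tMaxX 0.2692 tMaxY 2.6660 | tΔX 1.0353 tΔY 3.8637
    t=0.2692 [x] (1,6)
    t=1.3044 [x] (0,6) — stop
  → r_3 = 1.3044
beam 4: φ=45°, α=240°
  cosα=-0.5000 sinα=-0.8660 | (2,6) | tMaxX 0.5200 tMaxY 0.7967 | tΔX 2.0000 tΔY 1.1547
    t=0.5200 [x] (1,6)
    t=0.7967 [y] (1,5)
    t=1.9514 [y] (1,4)
    t=2.5200 [x] (0,4) — stop
  → r_4 = 2.5200
beam 5: φ=90°, α=285°
  cosα=0.2588 sinα=-0.9659 | (2,6) | tMaxX 2.8591 tMaxY 0.7143 | tΔX 3.8637 tΔY 1.0353
    t=0.7143 [y] (2,5) — stop
  → r_5 = 0.7143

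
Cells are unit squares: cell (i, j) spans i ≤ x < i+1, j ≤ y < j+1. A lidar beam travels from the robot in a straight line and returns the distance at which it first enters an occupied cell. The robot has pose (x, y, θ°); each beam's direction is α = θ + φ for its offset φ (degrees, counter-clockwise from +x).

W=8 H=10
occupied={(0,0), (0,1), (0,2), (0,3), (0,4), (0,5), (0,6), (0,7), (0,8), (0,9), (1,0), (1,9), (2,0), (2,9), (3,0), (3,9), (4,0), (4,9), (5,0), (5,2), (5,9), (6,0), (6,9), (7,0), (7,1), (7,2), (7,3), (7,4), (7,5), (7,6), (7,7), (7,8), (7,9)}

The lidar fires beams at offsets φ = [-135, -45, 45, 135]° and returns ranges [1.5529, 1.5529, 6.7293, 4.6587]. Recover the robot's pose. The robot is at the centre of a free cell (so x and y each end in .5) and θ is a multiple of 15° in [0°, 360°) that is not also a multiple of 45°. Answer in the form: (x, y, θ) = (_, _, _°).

(x, y, θ) = (2.5, 7.5, 240°)

The pose lattice has 47·16 = 752 candidates. Test each by forward raycasting.
  (6.5, 4.5, 195°): beam 1 = 1.0000 ≠ 1.5529 ✗
  (2.5, 6.5, 105°): beam 1 = 5.1962 ≠ 1.5529 ✗
  (4.5, 2.5, 285°): beam 1 = 4.0415 ≠ 1.5529 ✗
  …
  (2.5, 7.5, 240°): r_1=1.5529, r_2=1.5529, r_3=6.7293, r_4=4.6587 — all match ✓
Unique over the lattice → pose = (2.5, 7.5, 240°).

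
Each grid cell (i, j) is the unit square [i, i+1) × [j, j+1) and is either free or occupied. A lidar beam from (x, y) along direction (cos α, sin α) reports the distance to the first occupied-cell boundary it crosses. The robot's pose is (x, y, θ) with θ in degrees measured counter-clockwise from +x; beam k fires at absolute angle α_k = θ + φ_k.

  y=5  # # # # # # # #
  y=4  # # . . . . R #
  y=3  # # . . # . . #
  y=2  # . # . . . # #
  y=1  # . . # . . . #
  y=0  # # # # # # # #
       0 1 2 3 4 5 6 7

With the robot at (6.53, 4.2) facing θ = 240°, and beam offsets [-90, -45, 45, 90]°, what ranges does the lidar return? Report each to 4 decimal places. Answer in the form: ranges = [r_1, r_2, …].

ranges = [1.6000, 1.5840, 1.2423, 0.5427]

beam 1: φ=-90°, α=150°
  cosα=-0.8660 sinα=0.5000 | (6,4) | tMaxX 0.6120 tMaxY 1.6000 | tΔX 1.1547 tΔY 2.0000
    t=0.6120 [x] (5,4)
    t=1.6000 [y] (5,5) — stop
  → r_1 = 1.6000
beam 2: φ=-45°, α=195°
  cosα=-0.9659 sinα=-0.2588 | (6,4) | tMaxX 0.5487 tMaxY 0.7727 | tΔX 1.0353 tΔY 3.8637
    t=0.5487 [x] (5,4)
    t=0.7727 [y] (5,3)
    t=1.5840 [x] (4,3) — stop
  → r_2 = 1.5840
beam 3: φ=45°, α=285°
  cosα=0.2588 sinα=-0.9659 | (6,4) | tMaxX 1.8159 tMaxY 0.2071 | tΔX 3.8637 tΔY 1.0353
    t=0.2071 [y] (6,3)
    t=1.2423 [y] (6,2) — stop
  → r_3 = 1.2423
beam 4: φ=90°, α=330°
  cosα=0.8660 sinα=-0.5000 | (6,4) | tMaxX 0.5427 tMaxY 0.4000 | tΔX 1.1547 tΔY 2.0000
    t=0.4000 [y] (6,3)
    t=0.5427 [x] (7,3) — stop
  → r_4 = 0.5427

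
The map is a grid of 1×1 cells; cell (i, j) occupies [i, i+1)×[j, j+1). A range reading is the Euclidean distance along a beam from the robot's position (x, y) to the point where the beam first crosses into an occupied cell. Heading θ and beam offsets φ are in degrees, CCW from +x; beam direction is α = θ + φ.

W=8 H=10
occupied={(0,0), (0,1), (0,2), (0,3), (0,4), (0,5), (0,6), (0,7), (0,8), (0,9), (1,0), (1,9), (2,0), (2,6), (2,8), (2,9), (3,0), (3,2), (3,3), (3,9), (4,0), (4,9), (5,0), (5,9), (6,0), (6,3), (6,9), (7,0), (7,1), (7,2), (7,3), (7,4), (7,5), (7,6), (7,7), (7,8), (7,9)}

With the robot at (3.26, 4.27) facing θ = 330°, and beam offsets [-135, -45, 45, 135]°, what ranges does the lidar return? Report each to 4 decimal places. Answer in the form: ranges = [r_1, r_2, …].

ranges = [2.3397, 0.2795, 3.8719, 1.7910]

beam 1: φ=-135°, α=195°
  dir = (cos 195°, sin 195°) = (-0.9659, -0.2588); from cell (3,4)
  next x-line at t=0.2692, next y-line at t=1.0432; Δt_x=1.0353, Δt_y=3.8637
    x: enter (2,4) at t=0.2692
    y: enter (2,3) at t=1.0432
    x: enter (1,3) at t=1.3044
    x: enter (0,3) at t=2.3397 ← occupied
  → r_1 = 2.3397
beam 2: φ=-45°, α=285°
  dir = (cos 285°, sin 285°) = (0.2588, -0.9659); from cell (3,4)
  next x-line at t=2.8591, next y-line at t=0.2795; Δt_x=3.8637, Δt_y=1.0353
    y: enter (3,3) at t=0.2795 ← occupied
  → r_2 = 0.2795
beam 3: φ=45°, α=15°
  dir = (cos 15°, sin 15°) = (0.9659, 0.2588); from cell (3,4)
  next x-line at t=0.7661, next y-line at t=2.8205; Δt_x=1.0353, Δt_y=3.8637
    x: enter (4,4) at t=0.7661
    x: enter (5,4) at t=1.8014
    y: enter (5,5) at t=2.8205
    x: enter (6,5) at t=2.8367
    x: enter (7,5) at t=3.8719 ← occupied
  → r_3 = 3.8719
beam 4: φ=135°, α=105°
  dir = (cos 105°, sin 105°) = (-0.2588, 0.9659); from cell (3,4)
  next x-line at t=1.0046, next y-line at t=0.7558; Δt_x=3.8637, Δt_y=1.0353
    y: enter (3,5) at t=0.7558
    x: enter (2,5) at t=1.0046
    y: enter (2,6) at t=1.7910 ← occupied
  → r_4 = 1.7910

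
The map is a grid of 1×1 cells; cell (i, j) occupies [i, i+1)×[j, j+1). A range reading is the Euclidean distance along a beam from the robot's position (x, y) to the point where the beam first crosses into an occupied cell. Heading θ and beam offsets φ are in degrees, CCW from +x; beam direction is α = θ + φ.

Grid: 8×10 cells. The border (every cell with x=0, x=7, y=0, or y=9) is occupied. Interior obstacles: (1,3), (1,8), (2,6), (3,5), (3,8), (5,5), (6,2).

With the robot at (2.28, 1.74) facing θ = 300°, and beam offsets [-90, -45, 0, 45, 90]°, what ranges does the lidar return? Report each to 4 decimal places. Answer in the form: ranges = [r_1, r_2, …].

ranges = [1.4780, 0.7661, 0.8545, 2.8591, 5.4502]

beam 1: φ=-90°, α=210°
  dir = (cos 210°, sin 210°) = (-0.8660, -0.5000); from cell (2,1)
  next x-line at t=0.3233, next y-line at t=1.4800; Δt_x=1.1547, Δt_y=2.0000
    x: enter (1,1) at t=0.3233
    x: enter (0,1) at t=1.4780 ← occupied
  → r_1 = 1.4780
beam 2: φ=-45°, α=255°
  dir = (cos 255°, sin 255°) = (-0.2588, -0.9659); from cell (2,1)
  next x-line at t=1.0818, next y-line at t=0.7661; Δt_x=3.8637, Δt_y=1.0353
    y: enter (2,0) at t=0.7661 ← occupied
  → r_2 = 0.7661
beam 3: φ=0°, α=300°
  dir = (cos 300°, sin 300°) = (0.5000, -0.8660); from cell (2,1)
  next x-line at t=1.4400, next y-line at t=0.8545; Δt_x=2.0000, Δt_y=1.1547
    y: enter (2,0) at t=0.8545 ← occupied
  → r_3 = 0.8545
beam 4: φ=45°, α=345°
  dir = (cos 345°, sin 345°) = (0.9659, -0.2588); from cell (2,1)
  next x-line at t=0.7454, next y-line at t=2.8591; Δt_x=1.0353, Δt_y=3.8637
    x: enter (3,1) at t=0.7454
    x: enter (4,1) at t=1.7807
    x: enter (5,1) at t=2.8160
    y: enter (5,0) at t=2.8591 ← occupied
  → r_4 = 2.8591
beam 5: φ=90°, α=30°
  dir = (cos 30°, sin 30°) = (0.8660, 0.5000); from cell (2,1)
  next x-line at t=0.8314, next y-line at t=0.5200; Δt_x=1.1547, Δt_y=2.0000
    y: enter (2,2) at t=0.5200
    x: enter (3,2) at t=0.8314
    x: enter (4,2) at t=1.9861
    y: enter (4,3) at t=2.5200
    x: enter (5,3) at t=3.1408
    x: enter (6,3) at t=4.2955
    y: enter (6,4) at t=4.5200
    x: enter (7,4) at t=5.4502 ← occupied
  → r_5 = 5.4502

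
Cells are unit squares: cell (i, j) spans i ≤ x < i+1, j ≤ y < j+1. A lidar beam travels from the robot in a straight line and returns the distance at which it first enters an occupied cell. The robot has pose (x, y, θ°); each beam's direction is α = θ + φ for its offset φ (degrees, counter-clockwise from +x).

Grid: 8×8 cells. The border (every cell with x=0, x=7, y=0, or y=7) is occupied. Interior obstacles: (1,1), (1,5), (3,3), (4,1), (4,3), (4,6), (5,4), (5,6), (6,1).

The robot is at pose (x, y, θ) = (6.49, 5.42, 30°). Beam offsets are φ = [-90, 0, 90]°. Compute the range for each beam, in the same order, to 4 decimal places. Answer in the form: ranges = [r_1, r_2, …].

ranges = [1.0200, 0.5889, 0.9800]

beam 1: φ=-90°, α=300°
  direction (0.5000, -0.8660); cell (6,5); t to first gridline: x 1.0200, y 0.4850 (then +2.0000 / +1.1547)
    (6,4) via y @ 0.4850
    (7,4) via x @ 1.0200  # hit
  → r_1 = 1.0200
beam 2: φ=0°, α=30°
  direction (0.8660, 0.5000); cell (6,5); t to first gridline: x 0.5889, y 1.1600 (then +1.1547 / +2.0000)
    (7,5) via x @ 0.5889  # hit
  → r_2 = 0.5889
beam 3: φ=90°, α=120°
  direction (-0.5000, 0.8660); cell (6,5); t to first gridline: x 0.9800, y 0.6697 (then +2.0000 / +1.1547)
    (6,6) via y @ 0.6697
    (5,6) via x @ 0.9800  # hit
  → r_3 = 0.9800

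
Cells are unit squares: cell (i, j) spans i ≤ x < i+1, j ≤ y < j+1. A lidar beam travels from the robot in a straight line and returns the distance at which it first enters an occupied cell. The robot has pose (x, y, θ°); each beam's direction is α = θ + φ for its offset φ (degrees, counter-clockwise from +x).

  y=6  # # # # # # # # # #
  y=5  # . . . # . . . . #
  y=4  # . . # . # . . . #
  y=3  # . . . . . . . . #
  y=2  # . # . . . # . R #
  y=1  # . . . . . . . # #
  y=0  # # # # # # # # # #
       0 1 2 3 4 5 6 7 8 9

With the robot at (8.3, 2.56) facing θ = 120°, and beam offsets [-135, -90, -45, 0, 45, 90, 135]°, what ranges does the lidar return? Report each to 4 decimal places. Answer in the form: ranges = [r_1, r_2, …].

beam 1: φ=-135°, α=345°
  direction (0.9659, -0.2588); cell (8,2); t to first gridline: x 0.7247, y 2.1637 (then +1.0353 / +3.8637)
    (9,2) via x @ 0.7247  # hit
  → r_1 = 0.7247
beam 2: φ=-90°, α=30°
  direction (0.8660, 0.5000); cell (8,2); t to first gridline: x 0.8083, y 0.8800 (then +1.1547 / +2.0000)
    (9,2) via x @ 0.8083  # hit
  → r_2 = 0.8083
beam 3: φ=-45°, α=75°
  direction (0.2588, 0.9659); cell (8,2); t to first gridline: x 2.7046, y 0.4555 (then +3.8637 / +1.0353)
    (8,3) via y @ 0.4555
    (8,4) via y @ 1.4908
    (8,5) via y @ 2.5261
    (9,5) via x @ 2.7046  # hit
  → r_3 = 2.7046
beam 4: φ=0°, α=120°
  direction (-0.5000, 0.8660); cell (8,2); t to first gridline: x 0.6000, y 0.5081 (then +2.0000 / +1.1547)
    (8,3) via y @ 0.5081
    (7,3) via x @ 0.6000
    (7,4) via y @ 1.6628
    (6,4) via x @ 2.6000
    (6,5) via y @ 2.8175
    (6,6) via y @ 3.9722  # hit
  → r_4 = 3.9722
beam 5: φ=45°, α=165°
  direction (-0.9659, 0.2588); cell (8,2); t to first gridline: x 0.3106, y 1.7000 (then +1.0353 / +3.8637)
    (7,2) via x @ 0.3106
    (6,2) via x @ 1.3459  # hit
  → r_5 = 1.3459
beam 6: φ=90°, α=210°
  direction (-0.8660, -0.5000); cell (8,2); t to first gridline: x 0.3464, y 1.1200 (then +1.1547 / +2.0000)
    (7,2) via x @ 0.3464
    (7,1) via y @ 1.1200
    (6,1) via x @ 1.5011
    (5,1) via x @ 2.6558
    (5,0) via y @ 3.1200  # hit
  → r_6 = 3.1200
beam 7: φ=135°, α=255°
  direction (-0.2588, -0.9659); cell (8,2); t to first gridline: x 1.1591, y 0.5798 (then +3.8637 / +1.0353)
    (8,1) via y @ 0.5798  # hit
  → r_7 = 0.5798

ranges = [0.7247, 0.8083, 2.7046, 3.9722, 1.3459, 3.1200, 0.5798]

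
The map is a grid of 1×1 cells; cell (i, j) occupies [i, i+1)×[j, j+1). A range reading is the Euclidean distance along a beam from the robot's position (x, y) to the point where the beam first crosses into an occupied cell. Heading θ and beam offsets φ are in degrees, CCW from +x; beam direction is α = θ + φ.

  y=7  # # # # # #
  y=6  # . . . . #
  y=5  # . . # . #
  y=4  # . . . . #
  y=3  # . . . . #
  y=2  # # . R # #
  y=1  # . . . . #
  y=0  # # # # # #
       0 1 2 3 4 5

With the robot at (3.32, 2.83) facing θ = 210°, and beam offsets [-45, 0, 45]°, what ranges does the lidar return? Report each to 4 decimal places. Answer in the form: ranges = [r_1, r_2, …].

ranges = [2.4018, 1.5242, 1.8946]

beam 1: φ=-45°, α=165°
  d=(-0.9659,0.2588)  start (3,2)  tX=0.3313 tY=0.6568  stride 1/|dx|=1.0353 1/|dy|=3.8637
    cross x-line → (2,2), t=0.3313
    cross y-line → (2,3), t=0.6568
    cross x-line → (1,3), t=1.3666
    cross x-line → (0,3), t=2.4018 (wall)
  → r_1 = 2.4018
beam 2: φ=0°, α=210°
  d=(-0.8660,-0.5000)  start (3,2)  tX=0.3695 tY=1.6600  stride 1/|dx|=1.1547 1/|dy|=2.0000
    cross x-line → (2,2), t=0.3695
    cross x-line → (1,2), t=1.5242 (wall)
  → r_2 = 1.5242
beam 3: φ=45°, α=255°
  d=(-0.2588,-0.9659)  start (3,2)  tX=1.2364 tY=0.8593  stride 1/|dx|=3.8637 1/|dy|=1.0353
    cross y-line → (3,1), t=0.8593
    cross x-line → (2,1), t=1.2364
    cross y-line → (2,0), t=1.8946 (wall)
  → r_3 = 1.8946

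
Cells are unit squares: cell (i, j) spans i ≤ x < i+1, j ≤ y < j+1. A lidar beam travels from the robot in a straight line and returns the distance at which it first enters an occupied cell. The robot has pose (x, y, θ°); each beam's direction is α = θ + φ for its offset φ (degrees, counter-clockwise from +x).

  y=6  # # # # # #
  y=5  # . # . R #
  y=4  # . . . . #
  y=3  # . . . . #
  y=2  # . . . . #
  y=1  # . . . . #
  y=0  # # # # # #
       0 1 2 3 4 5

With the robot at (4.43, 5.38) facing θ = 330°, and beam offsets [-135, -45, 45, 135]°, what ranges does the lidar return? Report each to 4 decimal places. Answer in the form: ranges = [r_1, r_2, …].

beam 1: φ=-135°, α=195°
  direction (-0.9659, -0.2588); cell (4,5); t to first gridline: x 0.4452, y 1.4682 (then +1.0353 / +3.8637)
    (3,5) via x @ 0.4452
    (3,4) via y @ 1.4682
    (2,4) via x @ 1.4804
    (1,4) via x @ 2.5157
    (0,4) via x @ 3.5510  # hit
  → r_1 = 3.5510
beam 2: φ=-45°, α=285°
  direction (0.2588, -0.9659); cell (4,5); t to first gridline: x 2.2023, y 0.3934 (then +3.8637 / +1.0353)
    (4,4) via y @ 0.3934
    (4,3) via y @ 1.4287
    (5,3) via x @ 2.2023  # hit
  → r_2 = 2.2023
beam 3: φ=45°, α=15°
  direction (0.9659, 0.2588); cell (4,5); t to first gridline: x 0.5901, y 2.3955 (then +1.0353 / +3.8637)
    (5,5) via x @ 0.5901  # hit
  → r_3 = 0.5901
beam 4: φ=135°, α=105°
  direction (-0.2588, 0.9659); cell (4,5); t to first gridline: x 1.6614, y 0.6419 (then +3.8637 / +1.0353)
    (4,6) via y @ 0.6419  # hit
  → r_4 = 0.6419

ranges = [3.5510, 2.2023, 0.5901, 0.6419]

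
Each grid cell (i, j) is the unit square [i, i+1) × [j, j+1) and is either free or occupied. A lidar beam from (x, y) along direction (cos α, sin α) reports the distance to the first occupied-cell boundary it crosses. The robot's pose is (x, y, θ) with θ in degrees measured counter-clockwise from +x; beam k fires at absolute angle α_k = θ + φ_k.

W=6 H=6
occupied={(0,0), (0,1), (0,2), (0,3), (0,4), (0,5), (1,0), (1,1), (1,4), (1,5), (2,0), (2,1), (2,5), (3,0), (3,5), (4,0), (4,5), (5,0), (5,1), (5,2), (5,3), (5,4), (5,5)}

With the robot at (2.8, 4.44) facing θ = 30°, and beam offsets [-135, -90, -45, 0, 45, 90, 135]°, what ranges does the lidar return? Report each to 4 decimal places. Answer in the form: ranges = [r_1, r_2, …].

ranges = [2.5261, 3.9722, 2.2776, 1.1200, 0.5798, 0.6466, 0.8282]

beam 1: φ=-135°, α=255°
  dir = (cos 255°, sin 255°) = (-0.2588, -0.9659); from cell (2,4)
  next x-line at t=3.0910, next y-line at t=0.4555; Δt_x=3.8637, Δt_y=1.0353
    y: enter (2,3) at t=0.4555
    y: enter (2,2) at t=1.4908
    y: enter (2,1) at t=2.5261 ← occupied
  → r_1 = 2.5261
beam 2: φ=-90°, α=300°
  dir = (cos 300°, sin 300°) = (0.5000, -0.8660); from cell (2,4)
  next x-line at t=0.4000, next y-line at t=0.5081; Δt_x=2.0000, Δt_y=1.1547
    x: enter (3,4) at t=0.4000
    y: enter (3,3) at t=0.5081
    y: enter (3,2) at t=1.6628
    x: enter (4,2) at t=2.4000
    y: enter (4,1) at t=2.8175
    y: enter (4,0) at t=3.9722 ← occupied
  → r_2 = 3.9722
beam 3: φ=-45°, α=345°
  dir = (cos 345°, sin 345°) = (0.9659, -0.2588); from cell (2,4)
  next x-line at t=0.2071, next y-line at t=1.7000; Δt_x=1.0353, Δt_y=3.8637
    x: enter (3,4) at t=0.2071
    x: enter (4,4) at t=1.2423
    y: enter (4,3) at t=1.7000
    x: enter (5,3) at t=2.2776 ← occupied
  → r_3 = 2.2776
beam 4: φ=0°, α=30°
  dir = (cos 30°, sin 30°) = (0.8660, 0.5000); from cell (2,4)
  next x-line at t=0.2309, next y-line at t=1.1200; Δt_x=1.1547, Δt_y=2.0000
    x: enter (3,4) at t=0.2309
    y: enter (3,5) at t=1.1200 ← occupied
  → r_4 = 1.1200
beam 5: φ=45°, α=75°
  dir = (cos 75°, sin 75°) = (0.2588, 0.9659); from cell (2,4)
  next x-line at t=0.7727, next y-line at t=0.5798; Δt_x=3.8637, Δt_y=1.0353
    y: enter (2,5) at t=0.5798 ← occupied
  → r_5 = 0.5798
beam 6: φ=90°, α=120°
  dir = (cos 120°, sin 120°) = (-0.5000, 0.8660); from cell (2,4)
  next x-line at t=1.6000, next y-line at t=0.6466; Δt_x=2.0000, Δt_y=1.1547
    y: enter (2,5) at t=0.6466 ← occupied
  → r_6 = 0.6466
beam 7: φ=135°, α=165°
  dir = (cos 165°, sin 165°) = (-0.9659, 0.2588); from cell (2,4)
  next x-line at t=0.8282, next y-line at t=2.1637; Δt_x=1.0353, Δt_y=3.8637
    x: enter (1,4) at t=0.8282 ← occupied
  → r_7 = 0.8282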